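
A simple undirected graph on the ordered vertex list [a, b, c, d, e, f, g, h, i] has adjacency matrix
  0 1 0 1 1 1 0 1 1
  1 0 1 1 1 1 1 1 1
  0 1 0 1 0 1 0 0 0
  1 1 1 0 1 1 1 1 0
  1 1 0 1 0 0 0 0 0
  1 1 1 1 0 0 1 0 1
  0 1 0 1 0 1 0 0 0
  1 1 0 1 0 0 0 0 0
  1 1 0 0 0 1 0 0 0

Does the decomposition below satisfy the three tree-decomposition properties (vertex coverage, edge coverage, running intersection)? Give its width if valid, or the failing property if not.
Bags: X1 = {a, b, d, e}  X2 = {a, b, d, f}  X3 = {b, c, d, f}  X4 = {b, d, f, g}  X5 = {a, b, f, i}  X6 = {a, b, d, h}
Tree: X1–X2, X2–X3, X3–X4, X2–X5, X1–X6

Yes; width 3.

Checking the three conditions: (i) the bags cover all of {a, b, c, d, e, f, g, h, i}; (ii) for each edge, some bag contains both endpoints; (iii) the bags containing any fixed vertex form a subtree. All hold, so the decomposition is valid with width 4 − 1 = 3.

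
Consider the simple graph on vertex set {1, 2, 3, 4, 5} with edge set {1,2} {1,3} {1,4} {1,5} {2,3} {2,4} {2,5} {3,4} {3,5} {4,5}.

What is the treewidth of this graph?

4

A width-4 tree decomposition is:
Bags: B1 = {1, 2, 3, 4, 5}
Tree: (single bag)
A single bag containing all 5 vertices is trivially a valid decomposition of width 4. Conversely, {1, 2, 3, 4, 5} is a clique of size 5, and the vertices of any clique must share a bag in every tree decomposition; so some bag has ≥ 5 vertices and tw(G) ≥ 4. Therefore the treewidth is 4.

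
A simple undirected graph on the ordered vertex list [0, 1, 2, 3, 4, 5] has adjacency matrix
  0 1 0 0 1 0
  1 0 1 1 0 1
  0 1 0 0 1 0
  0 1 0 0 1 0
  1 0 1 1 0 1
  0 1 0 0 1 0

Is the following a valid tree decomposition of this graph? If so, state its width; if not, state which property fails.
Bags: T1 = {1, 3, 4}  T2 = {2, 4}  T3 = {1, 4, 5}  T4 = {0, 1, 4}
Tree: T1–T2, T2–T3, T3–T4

No — edge (1,2) lies in no bag.

A tree decomposition must satisfy three properties: every vertex lies in some bag; for every edge, both endpoints lie together in some bag; and for every vertex, the bags containing it form a connected subtree. Here edge (1,2) lies in no bag, so the decomposition is invalid.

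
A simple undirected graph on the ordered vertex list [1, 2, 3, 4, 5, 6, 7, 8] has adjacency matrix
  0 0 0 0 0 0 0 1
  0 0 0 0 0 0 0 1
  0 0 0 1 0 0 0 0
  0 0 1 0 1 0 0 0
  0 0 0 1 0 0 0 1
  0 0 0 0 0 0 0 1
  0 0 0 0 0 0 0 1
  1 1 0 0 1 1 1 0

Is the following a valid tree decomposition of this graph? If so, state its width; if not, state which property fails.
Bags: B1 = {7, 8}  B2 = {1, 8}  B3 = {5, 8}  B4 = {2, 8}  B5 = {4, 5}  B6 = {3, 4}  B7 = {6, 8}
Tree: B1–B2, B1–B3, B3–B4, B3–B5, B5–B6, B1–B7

Yes; width 1.

Vertex coverage: the bags together contain {1, 2, 3, 4, 5, 6, 7, 8}, the full vertex set. Edge coverage: each edge of G has both endpoints in at least one bag. Running intersection: for every vertex, the bags containing it form a connected subtree. All three properties hold, so this is a valid tree decomposition of width max|bag| − 1 = 1, and hence tw(G) ≤ 1.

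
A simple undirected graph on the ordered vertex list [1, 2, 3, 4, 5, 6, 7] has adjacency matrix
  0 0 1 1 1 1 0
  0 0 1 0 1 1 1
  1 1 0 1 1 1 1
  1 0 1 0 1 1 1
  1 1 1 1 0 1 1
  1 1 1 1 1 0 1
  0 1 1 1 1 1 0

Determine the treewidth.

4

A width-4 tree decomposition is:
Bags: B1 = {1, 3, 4, 5, 6}  B2 = {3, 4, 5, 6, 7}  B3 = {2, 3, 5, 6, 7}
Tree: B1–B2, B2–B3
The largest bag has 5 vertices, giving width 4; this decomposition certifies tw(G) ≤ 4. Conversely, {2, 3, 5, 6, 7} is a clique of size 5, and the vertices of any clique must share a bag in every tree decomposition; so some bag has ≥ 5 vertices and tw(G) ≥ 4. Hence tw(G) = 4 exactly.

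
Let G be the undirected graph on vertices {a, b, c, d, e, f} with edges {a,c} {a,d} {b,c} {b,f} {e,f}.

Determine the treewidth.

1

A width-1 tree decomposition is:
Bags: B1 = {a, d}  B2 = {a, c}  B3 = {b, c}  B4 = {b, f}  B5 = {e, f}
Tree: B1–B2, B2–B3, B3–B4, B4–B5
The largest bag has 2 vertices, giving width 1; this decomposition certifies tw(G) ≤ 1. Any graph with an edge has treewidth ≥ 1, and G has the edge d–a. Combining the bounds, tw(G) = 1.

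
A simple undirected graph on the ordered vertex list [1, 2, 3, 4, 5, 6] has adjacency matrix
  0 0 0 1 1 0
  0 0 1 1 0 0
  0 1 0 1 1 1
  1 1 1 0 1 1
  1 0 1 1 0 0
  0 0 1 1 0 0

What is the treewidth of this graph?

2

A width-2 tree decomposition is:
Bags: B1 = {1, 4, 5}  B2 = {3, 4, 5}  B3 = {3, 4, 6}  B4 = {2, 3, 4}
Tree: B1–B2, B2–B3, B2–B4
Each bag holds 3 vertices, so the decomposition has width 2, which upper-bounds the treewidth. On the other hand G contains the 3-clique {1, 4, 5}. A clique must lie in a single bag of any decomposition, so no decomposition can have width below 2. Combining the bounds, tw(G) = 2.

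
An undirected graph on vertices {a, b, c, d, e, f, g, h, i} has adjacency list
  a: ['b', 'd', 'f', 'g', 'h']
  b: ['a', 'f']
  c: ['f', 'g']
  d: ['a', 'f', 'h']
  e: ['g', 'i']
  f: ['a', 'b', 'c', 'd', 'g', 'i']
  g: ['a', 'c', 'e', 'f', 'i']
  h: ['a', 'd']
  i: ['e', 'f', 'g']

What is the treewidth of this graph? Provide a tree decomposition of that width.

Treewidth 2.
One such decomposition:
Bags: B1 = {f, g, i}  B2 = {a, f, g}  B3 = {a, b, f}  B4 = {e, g, i}  B5 = {c, f, g}  B6 = {a, d, f}  B7 = {a, d, h}
Tree: B1–B2, B2–B3, B1–B4, B2–B5, B3–B6, B6–B7

Every bag has size at most 3, so the width is 3 − 1 = 2 and tw(G) ≤ 2. For the lower bound, the 3 vertices {e, g, i} are pairwise adjacent, and any tree decomposition puts a clique entirely inside one bag — forcing width ≥ 2. Combining the bounds, tw(G) = 2.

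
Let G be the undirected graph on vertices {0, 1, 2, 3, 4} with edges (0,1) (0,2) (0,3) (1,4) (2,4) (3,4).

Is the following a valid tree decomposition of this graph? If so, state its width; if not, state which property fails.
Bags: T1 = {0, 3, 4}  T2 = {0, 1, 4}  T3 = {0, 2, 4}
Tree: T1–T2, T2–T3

Yes; width 2.

Checking the three conditions: (i) the bags cover all of {0, 1, 2, 3, 4}; (ii) for each edge, some bag contains both endpoints; (iii) the bags containing any fixed vertex form a subtree. All hold, so the decomposition is valid with width 3 − 1 = 2.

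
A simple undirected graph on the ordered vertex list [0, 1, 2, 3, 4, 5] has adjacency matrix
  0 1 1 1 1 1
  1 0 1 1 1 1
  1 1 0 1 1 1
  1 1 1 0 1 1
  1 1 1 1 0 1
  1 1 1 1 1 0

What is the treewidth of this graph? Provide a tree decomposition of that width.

Treewidth 5.
One optimal decomposition is:
Bags: B1 = {0, 1, 2, 3, 4, 5}
Tree: (single bag)

With just one bag of size 6, the width is 6 − 1 = 5, so tw(G) ≤ 5. Conversely, {0, 1, 2, 3, 4, 5} is a clique of size 6, and the vertices of any clique must share a bag in every tree decomposition; so some bag has ≥ 6 vertices and tw(G) ≥ 5. Combining the bounds, tw(G) = 5.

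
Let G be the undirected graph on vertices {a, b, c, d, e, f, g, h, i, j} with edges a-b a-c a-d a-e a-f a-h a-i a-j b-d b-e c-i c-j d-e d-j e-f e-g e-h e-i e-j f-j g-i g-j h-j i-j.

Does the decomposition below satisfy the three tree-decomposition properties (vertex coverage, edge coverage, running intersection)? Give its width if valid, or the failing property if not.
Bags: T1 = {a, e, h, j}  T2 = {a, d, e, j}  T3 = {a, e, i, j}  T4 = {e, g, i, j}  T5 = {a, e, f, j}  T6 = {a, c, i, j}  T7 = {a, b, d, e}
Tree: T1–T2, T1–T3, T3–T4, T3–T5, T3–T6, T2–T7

Yes; width 3.

Every vertex of G appears in some bag (union = {a, b, c, d, e, f, g, h, i, j}); every edge is covered by a bag; and for each vertex v the set of bags containing v is connected in the bag tree. The decomposition is therefore valid. The largest bag has 4 vertices, so the width is 3.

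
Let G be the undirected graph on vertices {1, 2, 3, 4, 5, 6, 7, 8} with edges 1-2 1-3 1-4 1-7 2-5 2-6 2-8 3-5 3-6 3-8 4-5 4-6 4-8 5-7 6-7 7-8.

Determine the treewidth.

4

A width-4 tree decomposition is:
Bags: B1 = {1, 5, 6, 7, 8}  B2 = {1, 4, 5, 6, 8}  B3 = {1, 3, 5, 6, 8}  B4 = {1, 2, 5, 6, 8}
Tree: B1–B2, B2–B3, B3–B4
The largest bag has 5 vertices, giving width 4; this decomposition certifies tw(G) ≤ 4. For the lower bound: the 5 vertex sets {7,8}, {1,4}, {3,6}, {5}, {2} are disjoint, each induces a connected subgraph, and every pair is joined by at least one edge of G. Contracting each set to a single vertex therefore yields K_{5} as a minor, and since treewidth is minor-monotone, tw(G) ≥ tw(K_{5}) = 4. The upper and lower bounds meet at 4, so that is the treewidth.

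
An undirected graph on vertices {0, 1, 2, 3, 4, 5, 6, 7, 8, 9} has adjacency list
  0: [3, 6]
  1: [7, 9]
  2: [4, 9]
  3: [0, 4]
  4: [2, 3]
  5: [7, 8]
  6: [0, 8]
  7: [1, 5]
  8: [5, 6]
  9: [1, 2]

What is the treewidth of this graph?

A width-2 tree decomposition is:
Bags: B1 = {0, 3, 6}  B2 = {3, 4, 6}  B3 = {2, 4, 6}  B4 = {2, 6, 9}  B5 = {1, 6, 9}  B6 = {1, 6, 7}  B7 = {5, 6, 7}  B8 = {5, 6, 8}
Tree: B1–B2, B2–B3, B3–B4, B4–B5, B5–B6, B6–B7, B7–B8
The largest bag has 3 vertices, giving width 2; this decomposition certifies tw(G) ≤ 2. The edges 6–0–3–4–2–9–1–7–5–8–6 form a cycle, so G is not a tree and its treewidth is at least 2. Therefore the treewidth is 2.

2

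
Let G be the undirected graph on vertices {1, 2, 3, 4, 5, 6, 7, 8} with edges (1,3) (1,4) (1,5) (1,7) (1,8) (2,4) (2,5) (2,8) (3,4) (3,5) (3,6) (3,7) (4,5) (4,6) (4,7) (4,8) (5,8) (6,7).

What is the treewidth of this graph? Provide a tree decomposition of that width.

Treewidth 3.
One optimal decomposition is:
Bags: B1 = {1, 3, 4, 5}  B2 = {1, 4, 5, 8}  B3 = {2, 4, 5, 8}  B4 = {1, 3, 4, 7}  B5 = {3, 4, 6, 7}
Tree: B1–B2, B2–B3, B1–B4, B4–B5

Every bag has size at most 4, so the width is 4 − 1 = 3 and tw(G) ≤ 3. Conversely, {1, 4, 5, 8} is a clique of size 4, and the vertices of any clique must share a bag in every tree decomposition; so some bag has ≥ 4 vertices and tw(G) ≥ 3. Combining the bounds, tw(G) = 3.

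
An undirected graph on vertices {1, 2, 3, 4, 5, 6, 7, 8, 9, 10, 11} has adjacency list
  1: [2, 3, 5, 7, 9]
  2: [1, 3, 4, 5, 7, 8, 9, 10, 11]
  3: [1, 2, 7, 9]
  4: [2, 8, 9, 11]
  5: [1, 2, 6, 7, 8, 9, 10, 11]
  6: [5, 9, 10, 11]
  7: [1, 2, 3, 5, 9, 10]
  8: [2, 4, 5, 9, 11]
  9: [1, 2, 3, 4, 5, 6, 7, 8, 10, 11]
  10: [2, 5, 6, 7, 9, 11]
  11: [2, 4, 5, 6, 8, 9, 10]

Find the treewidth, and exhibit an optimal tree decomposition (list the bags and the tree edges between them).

Treewidth 4.
One such decomposition:
Bags: B1 = {2, 5, 7, 9, 10}  B2 = {1, 2, 5, 7, 9}  B3 = {1, 2, 3, 7, 9}  B4 = {2, 5, 9, 10, 11}  B5 = {2, 5, 8, 9, 11}  B6 = {5, 6, 9, 10, 11}  B7 = {2, 4, 8, 9, 11}
Tree: B1–B2, B2–B3, B1–B4, B4–B5, B4–B6, B5–B7

Each bag holds 5 vertices, so the decomposition has width 4, which upper-bounds the treewidth. On the other hand G contains the 5-clique {1, 2, 3, 7, 9}. A clique must lie in a single bag of any decomposition, so no decomposition can have width below 4. Combining the bounds, tw(G) = 4.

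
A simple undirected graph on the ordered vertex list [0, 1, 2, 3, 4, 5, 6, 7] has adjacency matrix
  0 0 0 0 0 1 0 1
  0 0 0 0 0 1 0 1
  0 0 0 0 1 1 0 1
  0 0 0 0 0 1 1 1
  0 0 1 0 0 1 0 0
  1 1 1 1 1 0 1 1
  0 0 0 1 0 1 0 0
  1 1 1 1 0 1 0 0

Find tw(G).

2

A width-2 tree decomposition is:
Bags: B1 = {3, 5, 7}  B2 = {2, 5, 7}  B3 = {0, 5, 7}  B4 = {1, 5, 7}  B5 = {3, 5, 6}  B6 = {2, 4, 5}
Tree: B1–B2, B1–B3, B2–B4, B1–B5, B2–B6
The largest bag has 3 vertices, giving width 2; this decomposition certifies tw(G) ≤ 2. On the other hand G contains the 3-clique {2, 4, 5}. A clique must lie in a single bag of any decomposition, so no decomposition can have width below 2. The upper and lower bounds meet at 2, so that is the treewidth.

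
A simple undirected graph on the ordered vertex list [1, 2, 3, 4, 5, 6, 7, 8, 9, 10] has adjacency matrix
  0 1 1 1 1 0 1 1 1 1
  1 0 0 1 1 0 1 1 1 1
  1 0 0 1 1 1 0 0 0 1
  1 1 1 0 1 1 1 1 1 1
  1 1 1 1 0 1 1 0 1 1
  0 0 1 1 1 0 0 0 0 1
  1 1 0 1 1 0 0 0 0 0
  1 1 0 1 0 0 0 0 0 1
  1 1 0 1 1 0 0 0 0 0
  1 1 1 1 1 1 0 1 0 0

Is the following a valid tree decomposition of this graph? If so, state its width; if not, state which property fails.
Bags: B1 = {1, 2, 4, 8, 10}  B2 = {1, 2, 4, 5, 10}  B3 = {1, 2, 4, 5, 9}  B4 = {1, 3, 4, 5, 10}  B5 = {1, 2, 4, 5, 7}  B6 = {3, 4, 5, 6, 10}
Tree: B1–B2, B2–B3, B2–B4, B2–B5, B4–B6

Vertex coverage: the bags together contain {1, 2, 3, 4, 5, 6, 7, 8, 9, 10}, the full vertex set. Edge coverage: each edge of G has both endpoints in at least one bag. Running intersection: for every vertex, the bags containing it form a connected subtree. All three properties hold, so this is a valid tree decomposition of width max|bag| − 1 = 4, and hence tw(G) ≤ 4.

Yes; width 4.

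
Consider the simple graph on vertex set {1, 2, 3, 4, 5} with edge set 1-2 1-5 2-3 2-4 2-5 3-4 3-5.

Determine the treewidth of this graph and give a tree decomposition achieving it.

Treewidth 2.
One such decomposition:
Bags: B1 = {2, 3, 5}  B2 = {1, 2, 5}  B3 = {2, 3, 4}
Tree: B1–B2, B1–B3

The largest bag has 3 vertices, giving width 2; this decomposition certifies tw(G) ≤ 2. For the lower bound, the 3 vertices {1, 2, 5} are pairwise adjacent, and any tree decomposition puts a clique entirely inside one bag — forcing width ≥ 2. Therefore the treewidth is 2.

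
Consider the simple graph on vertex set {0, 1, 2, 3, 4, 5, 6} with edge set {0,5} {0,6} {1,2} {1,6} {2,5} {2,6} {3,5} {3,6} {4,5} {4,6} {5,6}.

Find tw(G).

2

A width-2 tree decomposition is:
Bags: B1 = {2, 5, 6}  B2 = {1, 2, 6}  B3 = {4, 5, 6}  B4 = {3, 5, 6}  B5 = {0, 5, 6}
Tree: B1–B2, B1–B3, B1–B4, B4–B5
Every bag has size at most 3, so the width is 3 − 1 = 2 and tw(G) ≤ 2. On the other hand G contains the 3-clique {1, 2, 6}. A clique must lie in a single bag of any decomposition, so no decomposition can have width below 2. Combining the bounds, tw(G) = 2.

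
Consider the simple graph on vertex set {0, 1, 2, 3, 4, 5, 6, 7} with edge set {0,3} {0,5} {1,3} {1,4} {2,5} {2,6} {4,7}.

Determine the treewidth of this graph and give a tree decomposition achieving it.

Treewidth 1.
Bags: B1 = {2, 6}  B2 = {2, 5}  B3 = {0, 5}  B4 = {0, 3}  B5 = {1, 3}  B6 = {1, 4}  B7 = {4, 7}
Tree: B1–B2, B2–B3, B3–B4, B4–B5, B5–B6, B6–B7

The largest bag has 2 vertices, giving width 1; this decomposition certifies tw(G) ≤ 1. Any graph with an edge has treewidth ≥ 1, and G has the edge 6–2. The upper and lower bounds meet at 1, so that is the treewidth.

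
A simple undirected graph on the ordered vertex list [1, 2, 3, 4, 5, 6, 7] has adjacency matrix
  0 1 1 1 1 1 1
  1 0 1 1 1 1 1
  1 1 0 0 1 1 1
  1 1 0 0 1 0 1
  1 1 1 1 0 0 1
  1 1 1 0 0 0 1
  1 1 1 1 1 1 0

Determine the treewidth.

4

A width-4 tree decomposition is:
Bags: B1 = {1, 2, 4, 5, 7}  B2 = {1, 2, 3, 5, 7}  B3 = {1, 2, 3, 6, 7}
Tree: B1–B2, B2–B3
Each bag holds 5 vertices, so the decomposition has width 4, which upper-bounds the treewidth. Conversely, {1, 2, 3, 5, 7} is a clique of size 5, and the vertices of any clique must share a bag in every tree decomposition; so some bag has ≥ 5 vertices and tw(G) ≥ 4. Therefore the treewidth is 4.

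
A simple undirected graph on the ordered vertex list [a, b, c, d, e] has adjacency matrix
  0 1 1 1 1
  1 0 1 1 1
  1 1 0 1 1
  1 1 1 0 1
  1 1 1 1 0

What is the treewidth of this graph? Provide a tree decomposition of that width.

A single bag containing all 5 vertices is trivially a valid decomposition of width 4. For the lower bound, the 5 vertices {a, b, c, d, e} are pairwise adjacent, and any tree decomposition puts a clique entirely inside one bag — forcing width ≥ 4. Therefore the treewidth is 4.

Treewidth 4.
One such decomposition:
Bags: B1 = {a, b, c, d, e}
Tree: (single bag)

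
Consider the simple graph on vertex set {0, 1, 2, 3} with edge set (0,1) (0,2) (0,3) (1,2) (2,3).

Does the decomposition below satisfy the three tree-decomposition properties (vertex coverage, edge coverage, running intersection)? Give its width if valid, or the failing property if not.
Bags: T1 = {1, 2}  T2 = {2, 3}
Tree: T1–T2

A tree decomposition must satisfy three properties: every vertex lies in some bag; for every edge, both endpoints lie together in some bag; and for every vertex, the bags containing it form a connected subtree. Here vertex 0 appears in no bag, so the decomposition is invalid.

No — vertex 0 appears in no bag.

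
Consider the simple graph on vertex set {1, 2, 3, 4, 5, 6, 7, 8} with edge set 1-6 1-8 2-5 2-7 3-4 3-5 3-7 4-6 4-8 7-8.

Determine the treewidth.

2

A width-2 tree decomposition is:
Bags: B1 = {2, 3, 5}  B2 = {2, 3, 7}  B3 = {3, 4, 7}  B4 = {4, 7, 8}  B5 = {4, 6, 8}  B6 = {1, 6, 8}
Tree: B1–B2, B2–B3, B3–B4, B4–B5, B5–B6
The largest bag has 3 vertices, giving width 2; this decomposition certifies tw(G) ≤ 2. Since 5–2–7–3–5 is a cycle in G, G is not acyclic. Forests are exactly the graphs of treewidth ≤ 1, so tw(G) ≥ 2. The upper and lower bounds meet at 2, so that is the treewidth.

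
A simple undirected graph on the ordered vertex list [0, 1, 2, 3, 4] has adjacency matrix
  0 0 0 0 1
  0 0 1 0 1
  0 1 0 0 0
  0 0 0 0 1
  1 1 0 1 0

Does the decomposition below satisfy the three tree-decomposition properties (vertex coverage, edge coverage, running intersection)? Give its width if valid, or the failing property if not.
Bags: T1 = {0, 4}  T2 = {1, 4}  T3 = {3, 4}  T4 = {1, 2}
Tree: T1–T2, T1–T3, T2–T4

Checking the three conditions: (i) the bags cover all of {0, 1, 2, 3, 4}; (ii) for each edge, some bag contains both endpoints; (iii) the bags containing any fixed vertex form a subtree. All hold, so the decomposition is valid with width 2 − 1 = 1.

Yes; width 1.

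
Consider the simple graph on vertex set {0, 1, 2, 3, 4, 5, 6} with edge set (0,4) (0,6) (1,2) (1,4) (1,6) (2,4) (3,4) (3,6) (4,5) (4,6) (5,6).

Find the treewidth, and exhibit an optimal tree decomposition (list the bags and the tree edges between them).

Treewidth 2.
One optimal decomposition is:
Bags: B1 = {0, 4, 6}  B2 = {4, 5, 6}  B3 = {1, 4, 6}  B4 = {3, 4, 6}  B5 = {1, 2, 4}
Tree: B1–B2, B1–B3, B1–B4, B3–B5

Each bag holds 3 vertices, so the decomposition has width 2, which upper-bounds the treewidth. On the other hand G contains the 3-clique {1, 2, 4}. A clique must lie in a single bag of any decomposition, so no decomposition can have width below 2. Hence tw(G) = 2 exactly.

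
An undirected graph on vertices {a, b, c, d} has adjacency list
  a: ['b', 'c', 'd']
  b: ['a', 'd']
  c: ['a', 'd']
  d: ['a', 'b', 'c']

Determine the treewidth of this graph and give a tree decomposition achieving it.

Each bag holds 3 vertices, so the decomposition has width 2, which upper-bounds the treewidth. On the other hand G contains the 3-clique {a, c, d}. A clique must lie in a single bag of any decomposition, so no decomposition can have width below 2. Hence tw(G) = 2 exactly.

Treewidth 2.
One such decomposition:
Bags: B1 = {a, c, d}  B2 = {a, b, d}
Tree: B1–B2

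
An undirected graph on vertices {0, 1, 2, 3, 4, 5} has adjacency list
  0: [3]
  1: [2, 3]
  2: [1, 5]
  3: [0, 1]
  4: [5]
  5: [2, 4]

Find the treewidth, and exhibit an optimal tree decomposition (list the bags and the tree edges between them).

Each bag holds 2 vertices, so the decomposition has width 1, which upper-bounds the treewidth. Since G has at least one edge (e.g. 4–5), it is not an edgeless graph, so tw(G) ≥ 1. Therefore the treewidth is 1.

Treewidth 1.
One such decomposition:
Bags: B1 = {4, 5}  B2 = {2, 5}  B3 = {1, 2}  B4 = {1, 3}  B5 = {0, 3}
Tree: B1–B2, B2–B3, B3–B4, B4–B5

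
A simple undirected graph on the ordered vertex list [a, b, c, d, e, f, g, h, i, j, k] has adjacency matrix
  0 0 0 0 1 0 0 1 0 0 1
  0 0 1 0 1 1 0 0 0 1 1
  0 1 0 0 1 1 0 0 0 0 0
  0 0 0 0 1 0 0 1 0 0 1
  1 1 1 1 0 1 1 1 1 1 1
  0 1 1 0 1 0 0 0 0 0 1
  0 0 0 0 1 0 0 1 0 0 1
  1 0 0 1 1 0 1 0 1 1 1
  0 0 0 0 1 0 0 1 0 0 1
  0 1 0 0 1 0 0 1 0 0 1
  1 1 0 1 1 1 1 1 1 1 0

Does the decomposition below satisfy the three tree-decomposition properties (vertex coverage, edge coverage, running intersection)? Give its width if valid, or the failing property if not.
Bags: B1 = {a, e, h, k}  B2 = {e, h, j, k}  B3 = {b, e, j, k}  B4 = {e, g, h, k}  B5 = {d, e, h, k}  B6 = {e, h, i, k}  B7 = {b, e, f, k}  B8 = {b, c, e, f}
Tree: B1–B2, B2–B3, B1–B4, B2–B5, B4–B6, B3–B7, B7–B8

Vertex coverage: the bags together contain {a, b, c, d, e, f, g, h, i, j, k}, the full vertex set. Edge coverage: each edge of G has both endpoints in at least one bag. Running intersection: for every vertex, the bags containing it form a connected subtree. All three properties hold, so this is a valid tree decomposition of width max|bag| − 1 = 3, and hence tw(G) ≤ 3.

Yes; width 3.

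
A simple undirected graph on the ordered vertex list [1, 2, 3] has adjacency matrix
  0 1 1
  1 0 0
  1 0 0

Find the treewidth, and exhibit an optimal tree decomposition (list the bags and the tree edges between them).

The largest bag has 2 vertices, giving width 1; this decomposition certifies tw(G) ≤ 1. G has an edge, so its treewidth is at least 1. Hence tw(G) = 1 exactly.

Treewidth 1.
Bags: B1 = {1, 2}  B2 = {1, 3}
Tree: B1–B2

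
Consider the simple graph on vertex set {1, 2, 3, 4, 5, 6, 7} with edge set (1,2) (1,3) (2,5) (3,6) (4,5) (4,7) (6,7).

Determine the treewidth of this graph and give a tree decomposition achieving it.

Each bag holds 3 vertices, so the decomposition has width 2, which upper-bounds the treewidth. The edges 4–7–6–3–1–2–5–4 form a cycle, so G is not a tree and its treewidth is at least 2. Hence tw(G) = 2 exactly.

Treewidth 2.
One such decomposition:
Bags: B1 = {4, 6, 7}  B2 = {3, 4, 6}  B3 = {1, 3, 4}  B4 = {1, 2, 4}  B5 = {2, 4, 5}
Tree: B1–B2, B2–B3, B3–B4, B4–B5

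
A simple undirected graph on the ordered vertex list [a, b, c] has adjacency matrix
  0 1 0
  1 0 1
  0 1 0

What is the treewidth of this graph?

1

A width-1 tree decomposition is:
Bags: B1 = {b, c}  B2 = {a, b}
Tree: B1–B2
Each bag holds 2 vertices, so the decomposition has width 1, which upper-bounds the treewidth. Since G has at least one edge (e.g. b–c), it is not an edgeless graph, so tw(G) ≥ 1. Therefore the treewidth is 1.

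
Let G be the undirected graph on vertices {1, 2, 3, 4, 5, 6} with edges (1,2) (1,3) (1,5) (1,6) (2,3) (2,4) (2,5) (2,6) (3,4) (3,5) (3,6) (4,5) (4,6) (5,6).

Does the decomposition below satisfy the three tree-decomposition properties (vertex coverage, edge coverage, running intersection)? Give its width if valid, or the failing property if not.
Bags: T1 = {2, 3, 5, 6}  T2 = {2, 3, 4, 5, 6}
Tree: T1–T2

A tree decomposition must satisfy three properties: every vertex lies in some bag; for every edge, both endpoints lie together in some bag; and for every vertex, the bags containing it form a connected subtree. Here vertex 1 appears in no bag, so the decomposition is invalid.

No — vertex 1 appears in no bag.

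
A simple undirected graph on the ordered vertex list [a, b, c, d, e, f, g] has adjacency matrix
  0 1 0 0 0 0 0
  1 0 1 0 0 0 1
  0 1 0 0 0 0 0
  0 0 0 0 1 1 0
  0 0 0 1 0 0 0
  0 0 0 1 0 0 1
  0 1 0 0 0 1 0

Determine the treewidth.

A width-1 tree decomposition is:
Bags: B1 = {b, g}  B2 = {f, g}  B3 = {d, f}  B4 = {d, e}  B5 = {b, c}  B6 = {a, b}
Tree: B1–B2, B2–B3, B3–B4, B1–B5, B5–B6
Each bag holds 2 vertices, so the decomposition has width 1, which upper-bounds the treewidth. Any graph with an edge has treewidth ≥ 1, and G has the edge b–g. Therefore the treewidth is 1.

1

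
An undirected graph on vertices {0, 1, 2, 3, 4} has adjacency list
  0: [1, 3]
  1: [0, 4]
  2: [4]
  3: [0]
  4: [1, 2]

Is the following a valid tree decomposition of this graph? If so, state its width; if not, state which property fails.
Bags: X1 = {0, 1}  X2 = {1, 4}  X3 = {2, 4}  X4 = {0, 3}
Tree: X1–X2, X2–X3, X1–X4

Yes; width 1.

Every vertex of G appears in some bag (union = {0, 1, 2, 3, 4}); every edge is covered by a bag; and for each vertex v the set of bags containing v is connected in the bag tree. The decomposition is therefore valid. The largest bag has 2 vertices, so the width is 1.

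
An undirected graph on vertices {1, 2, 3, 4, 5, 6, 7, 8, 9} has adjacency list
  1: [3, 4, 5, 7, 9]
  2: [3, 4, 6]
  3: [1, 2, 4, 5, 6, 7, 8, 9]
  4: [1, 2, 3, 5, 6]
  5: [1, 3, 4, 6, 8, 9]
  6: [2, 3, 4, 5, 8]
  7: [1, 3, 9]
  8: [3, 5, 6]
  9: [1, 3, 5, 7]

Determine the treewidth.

A width-3 tree decomposition is:
Bags: B1 = {3, 4, 5, 6}  B2 = {1, 3, 4, 5}  B3 = {2, 3, 4, 6}  B4 = {1, 3, 5, 9}  B5 = {3, 5, 6, 8}  B6 = {1, 3, 7, 9}
Tree: B1–B2, B1–B3, B2–B4, B1–B5, B4–B6
Each bag holds 4 vertices, so the decomposition has width 3, which upper-bounds the treewidth. For the lower bound, the 4 vertices {2, 3, 4, 6} are pairwise adjacent, and any tree decomposition puts a clique entirely inside one bag — forcing width ≥ 3. Therefore the treewidth is 3.

3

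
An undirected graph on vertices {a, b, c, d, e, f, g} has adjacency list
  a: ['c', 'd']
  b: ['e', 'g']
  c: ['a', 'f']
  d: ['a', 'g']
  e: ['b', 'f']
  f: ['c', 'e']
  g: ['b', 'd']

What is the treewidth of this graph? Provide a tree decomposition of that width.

Treewidth 2.
One optimal decomposition is:
Bags: B1 = {a, d, g}  B2 = {a, b, g}  B3 = {a, b, e}  B4 = {a, e, f}  B5 = {a, c, f}
Tree: B1–B2, B2–B3, B3–B4, B4–B5

The largest bag has 3 vertices, giving width 2; this decomposition certifies tw(G) ≤ 2. For the lower bound, G contains the cycle a–d–g–b–e–f–c–a, so G is not a forest; only forests have treewidth ≤ 1, hence tw(G) ≥ 2. Combining the bounds, tw(G) = 2.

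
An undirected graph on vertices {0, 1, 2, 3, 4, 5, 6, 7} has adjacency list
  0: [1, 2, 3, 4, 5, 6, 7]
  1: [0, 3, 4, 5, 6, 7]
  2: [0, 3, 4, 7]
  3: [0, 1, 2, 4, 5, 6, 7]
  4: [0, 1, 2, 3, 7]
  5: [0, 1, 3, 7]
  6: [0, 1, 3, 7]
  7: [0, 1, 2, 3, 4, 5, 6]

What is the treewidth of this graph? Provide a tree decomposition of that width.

Treewidth 4.
Bags: B1 = {0, 2, 3, 4, 7}  B2 = {0, 1, 3, 4, 7}  B3 = {0, 1, 3, 6, 7}  B4 = {0, 1, 3, 5, 7}
Tree: B1–B2, B2–B3, B3–B4

Each bag holds 5 vertices, so the decomposition has width 4, which upper-bounds the treewidth. For the lower bound, the 5 vertices {0, 1, 3, 4, 7} are pairwise adjacent, and any tree decomposition puts a clique entirely inside one bag — forcing width ≥ 4. The upper and lower bounds meet at 4, so that is the treewidth.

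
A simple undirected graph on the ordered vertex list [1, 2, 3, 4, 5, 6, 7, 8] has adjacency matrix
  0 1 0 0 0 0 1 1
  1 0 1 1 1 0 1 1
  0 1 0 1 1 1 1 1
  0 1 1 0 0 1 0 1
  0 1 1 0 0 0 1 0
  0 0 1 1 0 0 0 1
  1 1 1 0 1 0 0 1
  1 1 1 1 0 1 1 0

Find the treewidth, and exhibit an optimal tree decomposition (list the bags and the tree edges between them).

Treewidth 3.
Bags: B1 = {2, 3, 4, 8}  B2 = {2, 3, 7, 8}  B3 = {1, 2, 7, 8}  B4 = {2, 3, 5, 7}  B5 = {3, 4, 6, 8}
Tree: B1–B2, B2–B3, B2–B4, B1–B5

The largest bag has 4 vertices, giving width 3; this decomposition certifies tw(G) ≤ 3. For the lower bound, the 4 vertices {1, 2, 7, 8} are pairwise adjacent, and any tree decomposition puts a clique entirely inside one bag — forcing width ≥ 3. Combining the bounds, tw(G) = 3.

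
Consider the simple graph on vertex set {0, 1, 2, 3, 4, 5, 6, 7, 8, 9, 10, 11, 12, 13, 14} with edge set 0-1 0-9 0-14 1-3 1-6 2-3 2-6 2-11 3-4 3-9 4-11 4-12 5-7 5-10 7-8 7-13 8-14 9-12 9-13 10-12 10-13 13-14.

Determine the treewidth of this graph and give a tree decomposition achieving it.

The largest bag has 4 vertices, giving width 3; this decomposition certifies tw(G) ≤ 3. For the lower bound: the 4 vertex sets {2,6,11}, {4}, {3}, {0,1,9,12} are disjoint, each induces a connected subgraph, and every pair is joined by at least one edge of G. Contracting each set to a single vertex therefore yields K_{4} as a minor, and since treewidth is minor-monotone, tw(G) ≥ tw(K_{4}) = 3. Hence tw(G) = 3 exactly.

Treewidth 3.
One such decomposition:
Bags: B1 = {2, 4, 6, 11}  B2 = {2, 3, 4, 6}  B3 = {1, 3, 4, 6}  B4 = {1, 3, 4, 12}  B5 = {1, 3, 9, 12}  B6 = {0, 1, 9, 12}  B7 = {0, 9, 10, 12}  B8 = {0, 9, 10, 13}  B9 = {0, 10, 13, 14}  B10 = {5, 10, 13, 14}  B11 = {5, 7, 13, 14}  B12 = {5, 7, 8, 14}
Tree: B1–B2, B2–B3, B3–B4, B4–B5, B5–B6, B6–B7, B7–B8, B8–B9, B9–B10, B10–B11, B11–B12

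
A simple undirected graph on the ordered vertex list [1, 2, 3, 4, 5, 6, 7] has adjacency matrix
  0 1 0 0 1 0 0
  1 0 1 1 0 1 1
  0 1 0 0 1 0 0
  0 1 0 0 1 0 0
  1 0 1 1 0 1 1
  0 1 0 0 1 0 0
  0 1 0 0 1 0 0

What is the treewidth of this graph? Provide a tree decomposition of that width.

The largest bag has 3 vertices, giving width 2; this decomposition certifies tw(G) ≤ 2. The edges 5–3–2–7–5 form a cycle, so G is not a tree and its treewidth is at least 2. Therefore the treewidth is 2.

Treewidth 2.
Bags: B1 = {2, 3, 5}  B2 = {2, 5, 7}  B3 = {2, 4, 5}  B4 = {1, 2, 5}  B5 = {2, 5, 6}
Tree: B1–B2, B2–B3, B3–B4, B4–B5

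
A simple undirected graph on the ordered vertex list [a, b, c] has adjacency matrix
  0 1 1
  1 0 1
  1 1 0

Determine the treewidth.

A width-2 tree decomposition is:
Bags: B1 = {a, b, c}
Tree: (single bag)
A single bag containing all 3 vertices is trivially a valid decomposition of width 2. On the other hand G contains the 3-clique {a, b, c}. A clique must lie in a single bag of any decomposition, so no decomposition can have width below 2. Hence tw(G) = 2 exactly.

2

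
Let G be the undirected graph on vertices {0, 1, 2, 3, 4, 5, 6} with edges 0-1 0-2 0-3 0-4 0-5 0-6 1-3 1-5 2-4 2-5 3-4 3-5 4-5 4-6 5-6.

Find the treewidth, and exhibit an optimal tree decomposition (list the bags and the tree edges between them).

The largest bag has 4 vertices, giving width 3; this decomposition certifies tw(G) ≤ 3. Conversely, {0, 1, 3, 5} is a clique of size 4, and the vertices of any clique must share a bag in every tree decomposition; so some bag has ≥ 4 vertices and tw(G) ≥ 3. Therefore the treewidth is 3.

Treewidth 3.
Bags: B1 = {0, 1, 3, 5}  B2 = {0, 3, 4, 5}  B3 = {0, 4, 5, 6}  B4 = {0, 2, 4, 5}
Tree: B1–B2, B2–B3, B2–B4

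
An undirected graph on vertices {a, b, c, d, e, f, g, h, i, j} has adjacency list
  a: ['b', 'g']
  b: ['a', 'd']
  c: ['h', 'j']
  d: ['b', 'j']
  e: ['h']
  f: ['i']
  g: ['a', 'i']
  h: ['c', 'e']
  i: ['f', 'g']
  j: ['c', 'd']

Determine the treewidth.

A width-1 tree decomposition is:
Bags: B1 = {e, h}  B2 = {c, h}  B3 = {c, j}  B4 = {d, j}  B5 = {b, d}  B6 = {a, b}  B7 = {a, g}  B8 = {g, i}  B9 = {f, i}
Tree: B1–B2, B2–B3, B3–B4, B4–B5, B5–B6, B6–B7, B7–B8, B8–B9
Every bag has size at most 2, so the width is 2 − 1 = 1 and tw(G) ≤ 1. Since G has at least one edge (e.g. e–h), it is not an edgeless graph, so tw(G) ≥ 1. Therefore the treewidth is 1.

1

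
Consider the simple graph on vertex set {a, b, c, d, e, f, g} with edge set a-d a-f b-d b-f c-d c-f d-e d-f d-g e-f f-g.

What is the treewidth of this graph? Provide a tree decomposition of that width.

Treewidth 2.
Bags: B1 = {d, e, f}  B2 = {a, d, f}  B3 = {d, f, g}  B4 = {b, d, f}  B5 = {c, d, f}
Tree: B1–B2, B2–B3, B2–B4, B4–B5

The largest bag has 3 vertices, giving width 2; this decomposition certifies tw(G) ≤ 2. On the other hand G contains the 3-clique {d, f, g}. A clique must lie in a single bag of any decomposition, so no decomposition can have width below 2. The upper and lower bounds meet at 2, so that is the treewidth.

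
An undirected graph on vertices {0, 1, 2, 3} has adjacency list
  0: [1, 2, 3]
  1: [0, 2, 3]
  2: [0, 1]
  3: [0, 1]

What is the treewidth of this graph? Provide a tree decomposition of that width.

Every bag has size at most 3, so the width is 3 − 1 = 2 and tw(G) ≤ 2. Conversely, {0, 1, 2} is a clique of size 3, and the vertices of any clique must share a bag in every tree decomposition; so some bag has ≥ 3 vertices and tw(G) ≥ 2. Therefore the treewidth is 2.

Treewidth 2.
One such decomposition:
Bags: B1 = {0, 1, 3}  B2 = {0, 1, 2}
Tree: B1–B2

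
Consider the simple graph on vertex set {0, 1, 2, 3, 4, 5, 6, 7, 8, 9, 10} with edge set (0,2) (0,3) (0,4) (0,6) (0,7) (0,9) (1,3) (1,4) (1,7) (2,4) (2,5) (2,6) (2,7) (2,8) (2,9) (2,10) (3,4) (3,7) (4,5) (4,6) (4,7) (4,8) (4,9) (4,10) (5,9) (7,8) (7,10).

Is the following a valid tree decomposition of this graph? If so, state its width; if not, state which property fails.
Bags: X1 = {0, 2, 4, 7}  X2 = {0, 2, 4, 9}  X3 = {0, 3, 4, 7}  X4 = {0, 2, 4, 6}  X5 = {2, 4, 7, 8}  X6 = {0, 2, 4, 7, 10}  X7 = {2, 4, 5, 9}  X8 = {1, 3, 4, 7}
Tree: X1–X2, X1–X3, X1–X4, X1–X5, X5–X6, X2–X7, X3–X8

No — bags containing vertex 0 are not connected in the tree.

A tree decomposition must satisfy three properties: every vertex lies in some bag; for every edge, both endpoints lie together in some bag; and for every vertex, the bags containing it form a connected subtree. Here bags containing vertex 0 are not connected in the tree, so the decomposition is invalid.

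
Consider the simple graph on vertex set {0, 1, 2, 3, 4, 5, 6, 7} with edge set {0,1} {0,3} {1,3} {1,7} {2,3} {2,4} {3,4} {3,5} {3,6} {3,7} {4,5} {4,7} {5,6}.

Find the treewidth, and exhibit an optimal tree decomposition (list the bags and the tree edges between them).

Treewidth 2.
One optimal decomposition is:
Bags: B1 = {3, 4, 7}  B2 = {1, 3, 7}  B3 = {0, 1, 3}  B4 = {3, 4, 5}  B5 = {3, 5, 6}  B6 = {2, 3, 4}
Tree: B1–B2, B2–B3, B1–B4, B4–B5, B4–B6

Every bag has size at most 3, so the width is 3 − 1 = 2 and tw(G) ≤ 2. For the lower bound, the 3 vertices {0, 1, 3} are pairwise adjacent, and any tree decomposition puts a clique entirely inside one bag — forcing width ≥ 2. Hence tw(G) = 2 exactly.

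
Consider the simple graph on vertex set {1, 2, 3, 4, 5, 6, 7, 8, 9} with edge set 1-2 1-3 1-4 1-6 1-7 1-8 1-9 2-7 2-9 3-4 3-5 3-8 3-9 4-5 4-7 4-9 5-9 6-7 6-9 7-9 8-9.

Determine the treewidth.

A width-3 tree decomposition is:
Bags: B1 = {1, 3, 4, 9}  B2 = {1, 4, 7, 9}  B3 = {1, 2, 7, 9}  B4 = {1, 6, 7, 9}  B5 = {1, 3, 8, 9}  B6 = {3, 4, 5, 9}
Tree: B1–B2, B2–B3, B2–B4, B1–B5, B1–B6
Each bag holds 4 vertices, so the decomposition has width 3, which upper-bounds the treewidth. For the lower bound, the 4 vertices {1, 3, 8, 9} are pairwise adjacent, and any tree decomposition puts a clique entirely inside one bag — forcing width ≥ 3. Combining the bounds, tw(G) = 3.

3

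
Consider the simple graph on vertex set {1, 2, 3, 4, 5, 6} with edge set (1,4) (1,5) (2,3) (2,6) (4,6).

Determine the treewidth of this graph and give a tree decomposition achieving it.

Every bag has size at most 2, so the width is 2 − 1 = 1 and tw(G) ≤ 1. G has an edge, so its treewidth is at least 1. Combining the bounds, tw(G) = 1.

Treewidth 1.
One optimal decomposition is:
Bags: B1 = {1, 5}  B2 = {1, 4}  B3 = {4, 6}  B4 = {2, 6}  B5 = {2, 3}
Tree: B1–B2, B2–B3, B3–B4, B4–B5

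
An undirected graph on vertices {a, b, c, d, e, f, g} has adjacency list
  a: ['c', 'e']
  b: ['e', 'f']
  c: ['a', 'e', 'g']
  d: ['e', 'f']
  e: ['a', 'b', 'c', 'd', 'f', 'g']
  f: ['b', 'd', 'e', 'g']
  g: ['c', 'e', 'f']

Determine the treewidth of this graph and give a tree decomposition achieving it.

Treewidth 2.
One optimal decomposition is:
Bags: B1 = {c, e, g}  B2 = {a, c, e}  B3 = {e, f, g}  B4 = {d, e, f}  B5 = {b, e, f}
Tree: B1–B2, B1–B3, B3–B4, B4–B5

The largest bag has 3 vertices, giving width 2; this decomposition certifies tw(G) ≤ 2. Conversely, {a, c, e} is a clique of size 3, and the vertices of any clique must share a bag in every tree decomposition; so some bag has ≥ 3 vertices and tw(G) ≥ 2. The upper and lower bounds meet at 2, so that is the treewidth.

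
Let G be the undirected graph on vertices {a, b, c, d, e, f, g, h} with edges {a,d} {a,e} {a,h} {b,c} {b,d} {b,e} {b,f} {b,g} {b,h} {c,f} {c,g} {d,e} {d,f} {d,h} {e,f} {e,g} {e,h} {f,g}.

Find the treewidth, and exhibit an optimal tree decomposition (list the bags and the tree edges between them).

Treewidth 3.
Bags: B1 = {b, d, e, f}  B2 = {b, e, f, g}  B3 = {b, d, e, h}  B4 = {b, c, f, g}  B5 = {a, d, e, h}
Tree: B1–B2, B1–B3, B2–B4, B3–B5

The largest bag has 4 vertices, giving width 3; this decomposition certifies tw(G) ≤ 3. For the lower bound, the 4 vertices {a, d, e, h} are pairwise adjacent, and any tree decomposition puts a clique entirely inside one bag — forcing width ≥ 3. Therefore the treewidth is 3.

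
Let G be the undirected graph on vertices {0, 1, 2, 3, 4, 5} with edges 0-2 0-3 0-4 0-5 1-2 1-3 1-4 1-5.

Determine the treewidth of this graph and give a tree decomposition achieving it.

Every bag has size at most 3, so the width is 3 − 1 = 2 and tw(G) ≤ 2. For the lower bound, G contains the cycle 2–0–4–1–2, so G is not a forest; only forests have treewidth ≤ 1, hence tw(G) ≥ 2. Hence tw(G) = 2 exactly.

Treewidth 2.
Bags: B1 = {0, 1, 2}  B2 = {0, 1, 4}  B3 = {0, 1, 3}  B4 = {0, 1, 5}
Tree: B1–B2, B2–B3, B3–B4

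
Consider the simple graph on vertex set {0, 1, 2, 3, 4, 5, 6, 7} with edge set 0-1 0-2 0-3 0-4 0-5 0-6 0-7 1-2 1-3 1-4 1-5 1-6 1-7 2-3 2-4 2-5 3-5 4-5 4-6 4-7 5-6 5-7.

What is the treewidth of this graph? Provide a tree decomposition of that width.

The largest bag has 5 vertices, giving width 4; this decomposition certifies tw(G) ≤ 4. On the other hand G contains the 5-clique {0, 1, 2, 3, 5}. A clique must lie in a single bag of any decomposition, so no decomposition can have width below 4. Hence tw(G) = 4 exactly.

Treewidth 4.
One such decomposition:
Bags: B1 = {0, 1, 4, 5, 6}  B2 = {0, 1, 2, 4, 5}  B3 = {0, 1, 4, 5, 7}  B4 = {0, 1, 2, 3, 5}
Tree: B1–B2, B2–B3, B2–B4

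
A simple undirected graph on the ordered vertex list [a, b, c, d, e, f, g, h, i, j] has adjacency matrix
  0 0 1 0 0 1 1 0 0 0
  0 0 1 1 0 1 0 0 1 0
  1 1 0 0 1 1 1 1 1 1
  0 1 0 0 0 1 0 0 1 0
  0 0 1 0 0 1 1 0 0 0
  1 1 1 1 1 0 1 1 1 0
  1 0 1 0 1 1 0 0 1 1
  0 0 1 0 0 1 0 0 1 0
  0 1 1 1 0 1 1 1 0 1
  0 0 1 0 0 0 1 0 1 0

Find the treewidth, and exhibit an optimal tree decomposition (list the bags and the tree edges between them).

Treewidth 3.
One such decomposition:
Bags: B1 = {c, g, i, j}  B2 = {c, f, g, i}  B3 = {c, f, h, i}  B4 = {c, e, f, g}  B5 = {a, c, f, g}  B6 = {b, c, f, i}  B7 = {b, d, f, i}
Tree: B1–B2, B2–B3, B2–B4, B4–B5, B3–B6, B6–B7

Every bag has size at most 4, so the width is 4 − 1 = 3 and tw(G) ≤ 3. Conversely, {c, g, i, j} is a clique of size 4, and the vertices of any clique must share a bag in every tree decomposition; so some bag has ≥ 4 vertices and tw(G) ≥ 3. Hence tw(G) = 3 exactly.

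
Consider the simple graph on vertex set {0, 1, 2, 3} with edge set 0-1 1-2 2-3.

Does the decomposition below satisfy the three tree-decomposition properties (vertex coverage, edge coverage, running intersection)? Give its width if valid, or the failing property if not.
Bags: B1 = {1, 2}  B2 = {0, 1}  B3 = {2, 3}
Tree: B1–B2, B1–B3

Checking the three conditions: (i) the bags cover all of {0, 1, 2, 3}; (ii) for each edge, some bag contains both endpoints; (iii) the bags containing any fixed vertex form a subtree. All hold, so the decomposition is valid with width 2 − 1 = 1.

Yes; width 1.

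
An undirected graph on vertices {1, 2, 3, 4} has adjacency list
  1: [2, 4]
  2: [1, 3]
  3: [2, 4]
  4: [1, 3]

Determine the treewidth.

A width-2 tree decomposition is:
Bags: B1 = {1, 2, 3}  B2 = {1, 3, 4}
Tree: B1–B2
Every bag has size at most 3, so the width is 3 − 1 = 2 and tw(G) ≤ 2. For the lower bound, G contains the cycle 1–2–3–4–1, so G is not a forest; only forests have treewidth ≤ 1, hence tw(G) ≥ 2. Therefore the treewidth is 2.

2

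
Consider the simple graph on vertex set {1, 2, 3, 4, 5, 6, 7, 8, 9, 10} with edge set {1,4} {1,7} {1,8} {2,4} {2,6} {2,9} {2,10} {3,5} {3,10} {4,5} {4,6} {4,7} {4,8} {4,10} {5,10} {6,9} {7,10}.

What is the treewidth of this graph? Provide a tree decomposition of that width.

Treewidth 2.
One optimal decomposition is:
Bags: B1 = {3, 5, 10}  B2 = {4, 5, 10}  B3 = {2, 4, 10}  B4 = {4, 7, 10}  B5 = {1, 4, 7}  B6 = {2, 4, 6}  B7 = {1, 4, 8}  B8 = {2, 6, 9}
Tree: B1–B2, B2–B3, B3–B4, B4–B5, B3–B6, B5–B7, B6–B8

The largest bag has 3 vertices, giving width 2; this decomposition certifies tw(G) ≤ 2. On the other hand G contains the 3-clique {2, 6, 9}. A clique must lie in a single bag of any decomposition, so no decomposition can have width below 2. The upper and lower bounds meet at 2, so that is the treewidth.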